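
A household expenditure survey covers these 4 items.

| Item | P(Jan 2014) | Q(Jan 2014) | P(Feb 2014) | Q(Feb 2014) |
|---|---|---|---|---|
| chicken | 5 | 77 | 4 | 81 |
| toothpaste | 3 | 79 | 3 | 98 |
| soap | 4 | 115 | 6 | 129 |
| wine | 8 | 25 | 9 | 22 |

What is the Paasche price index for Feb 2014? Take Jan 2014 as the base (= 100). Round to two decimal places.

114.31

Paasche price index uses current-period quantities as weights.
ΣP(Feb 2014)·Q(Feb 2014) = 4×81 + 3×98 + 6×129 + 9×22 = 324 + 294 + 774 + 198 = 1590
ΣP(Jan 2014)·Q(Feb 2014) = 5×81 + 3×98 + 4×129 + 8×22 = 405 + 294 + 516 + 176 = 1391
Index = 1590 / 1391 × 100 = 114.3063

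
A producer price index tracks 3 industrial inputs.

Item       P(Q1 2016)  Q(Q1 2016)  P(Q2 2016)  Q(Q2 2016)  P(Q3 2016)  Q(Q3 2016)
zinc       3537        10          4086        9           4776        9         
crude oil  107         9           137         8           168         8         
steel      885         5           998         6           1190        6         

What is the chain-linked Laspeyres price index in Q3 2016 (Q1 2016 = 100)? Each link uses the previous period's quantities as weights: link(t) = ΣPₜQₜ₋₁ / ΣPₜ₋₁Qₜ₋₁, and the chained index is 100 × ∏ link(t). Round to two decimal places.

135.56

Link Q1 2016→Q2 2016:
ΣP(Q2 2016)Q(Q1 2016) = 4086×10 + 137×9 + 998×5 = 40860 + 1233 + 4990 = 47083
ΣP(Q1 2016)Q(Q1 2016) = 3537×10 + 107×9 + 885×5 = 35370 + 963 + 4425 = 40758
link = 47083/40758 = 1.155184
Link Q2 2016→Q3 2016:
ΣP(Q3 2016)Q(Q2 2016) = 4776×9 + 168×8 + 1190×6 = 42984 + 1344 + 7140 = 51468
ΣP(Q2 2016)Q(Q2 2016) = 4086×9 + 137×8 + 998×6 = 36774 + 1096 + 5988 = 43858
link = 51468/43858 = 1.173515
Chained index = 100 × 1.155184 × 1.173515 = 135.5626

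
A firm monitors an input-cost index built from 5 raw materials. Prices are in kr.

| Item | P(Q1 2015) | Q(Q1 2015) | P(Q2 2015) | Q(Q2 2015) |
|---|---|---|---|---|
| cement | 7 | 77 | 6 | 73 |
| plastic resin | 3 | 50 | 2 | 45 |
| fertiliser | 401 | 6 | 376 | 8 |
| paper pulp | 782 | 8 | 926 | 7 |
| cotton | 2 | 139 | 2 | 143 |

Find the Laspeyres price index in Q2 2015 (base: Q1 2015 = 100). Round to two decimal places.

109.09

Laspeyres price index uses base-period quantities as weights.
ΣP(Q2 2015)·Q(Q1 2015) = 6×77 + 2×50 + 376×6 + 926×8 + 2×139 = 462 + 100 + 2256 + 7408 + 278 = 10504
ΣP(Q1 2015)·Q(Q1 2015) = 7×77 + 3×50 + 401×6 + 782×8 + 2×139 = 539 + 150 + 2406 + 6256 + 278 = 9629
Index = 10504 / 9629 × 100 = 109.0871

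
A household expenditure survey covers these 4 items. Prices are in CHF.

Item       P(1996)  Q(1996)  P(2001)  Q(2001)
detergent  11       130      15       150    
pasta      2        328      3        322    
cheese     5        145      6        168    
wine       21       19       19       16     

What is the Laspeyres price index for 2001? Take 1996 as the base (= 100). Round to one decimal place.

129.8

Laspeyres price index uses base-period quantities as weights.
ΣP(2001)·Q(1996) = 15×130 + 3×328 + 6×145 + 19×19 = 1950 + 984 + 870 + 361 = 4165
ΣP(1996)·Q(1996) = 11×130 + 2×328 + 5×145 + 21×19 = 1430 + 656 + 725 + 399 = 3210
Index = 4165 / 3210 × 100 = 129.7508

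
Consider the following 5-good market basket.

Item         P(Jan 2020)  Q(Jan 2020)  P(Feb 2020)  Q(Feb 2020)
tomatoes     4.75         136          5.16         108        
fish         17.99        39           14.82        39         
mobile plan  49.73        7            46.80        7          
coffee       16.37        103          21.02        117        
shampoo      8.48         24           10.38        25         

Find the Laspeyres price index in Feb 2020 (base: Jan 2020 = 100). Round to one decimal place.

Laspeyres price index uses base-period quantities as weights.
ΣP(Feb 2020)·Q(Jan 2020) = 5.16×136 + 14.82×39 + 46.80×7 + 21.02×103 + 10.38×24 = 701.76 + 577.98 + 327.6 + 2165.06 + 249.12 = 4021.52
ΣP(Jan 2020)·Q(Jan 2020) = 4.75×136 + 17.99×39 + 49.73×7 + 16.37×103 + 8.48×24 = 646 + 701.61 + 348.11 + 1686.11 + 203.52 = 3585.35
Index = 4021.52 / 3585.35 × 100 = 112.1653

112.2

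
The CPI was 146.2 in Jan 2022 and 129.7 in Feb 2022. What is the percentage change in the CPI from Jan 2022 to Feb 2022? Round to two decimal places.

-11.29%

Change = (129.7 − 146.2) / 146.2 × 100
       = -16.5 / 146.2 × 100 = -11.2859%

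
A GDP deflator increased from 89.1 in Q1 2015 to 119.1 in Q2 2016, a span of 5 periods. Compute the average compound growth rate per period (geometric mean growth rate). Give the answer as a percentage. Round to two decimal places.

Growth factor = (119.1/89.1)^(1/5) = (1.336700)^(1/5) = 1.059758
Growth rate = 1.059758 − 1 = 0.059758 = 5.9758%

5.98%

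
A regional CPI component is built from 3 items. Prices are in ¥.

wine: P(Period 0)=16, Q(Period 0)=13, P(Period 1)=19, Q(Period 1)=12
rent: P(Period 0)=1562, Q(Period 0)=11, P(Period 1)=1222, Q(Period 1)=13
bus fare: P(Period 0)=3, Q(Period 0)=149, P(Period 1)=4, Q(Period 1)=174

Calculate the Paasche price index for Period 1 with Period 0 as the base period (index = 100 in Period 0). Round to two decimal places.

Paasche price index uses current-period quantities as weights.
ΣP(Period 1)·Q(Period 1) = 19×12 + 1222×13 + 4×174 = 228 + 15886 + 696 = 16810
ΣP(Period 0)·Q(Period 1) = 16×12 + 1562×13 + 3×174 = 192 + 20306 + 522 = 21020
Index = 16810 / 21020 × 100 = 79.9715

79.97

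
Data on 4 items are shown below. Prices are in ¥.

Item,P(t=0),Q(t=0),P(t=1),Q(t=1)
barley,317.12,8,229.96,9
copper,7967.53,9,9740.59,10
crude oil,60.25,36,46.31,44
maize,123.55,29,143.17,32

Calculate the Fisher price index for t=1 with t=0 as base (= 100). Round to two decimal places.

119.09

Laspeyres component (base-period weights):
ΣP(t=1)Q(t=0) = 229.96×8 + 9740.59×9 + 46.31×36 + 143.17×29 = 1839.68 + 87665.31 + 1667.16 + 4151.93 = 95324.08
ΣP(t=0)Q(t=0) = 317.12×8 + 7967.53×9 + 60.25×36 + 123.55×29 = 2536.96 + 71707.77 + 2169 + 3582.95 = 79996.68
L = 95324.08 / 79996.68 × 100 = 119.1600
Paasche component (current-period weights):
ΣP(t=1)Q(t=1) = 229.96×9 + 9740.59×10 + 46.31×44 + 143.17×32 = 2069.64 + 97405.9 + 2037.64 + 4581.44 = 106094.62
ΣP(t=0)Q(t=1) = 317.12×9 + 7967.53×10 + 60.25×44 + 123.55×32 = 2854.08 + 79675.3 + 2651 + 3953.6 = 89133.98
P = 106094.62 / 89133.98 × 100 = 119.0283
Fisher = √(L × P) = √(119.1600 × 119.0283) = 119.0941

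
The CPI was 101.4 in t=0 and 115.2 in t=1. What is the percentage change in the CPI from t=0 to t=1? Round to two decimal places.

Change = (115.2 − 101.4) / 101.4 × 100
       = 13.8 / 101.4 × 100 = 13.6095%

13.61%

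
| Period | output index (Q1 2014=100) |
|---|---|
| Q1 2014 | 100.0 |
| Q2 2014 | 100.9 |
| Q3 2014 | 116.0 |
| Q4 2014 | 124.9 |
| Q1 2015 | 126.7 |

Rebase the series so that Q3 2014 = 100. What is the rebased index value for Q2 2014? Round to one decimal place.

87.0

Rebased(Q2 2014) = 100.9 / 116.0 × 100 = 86.9828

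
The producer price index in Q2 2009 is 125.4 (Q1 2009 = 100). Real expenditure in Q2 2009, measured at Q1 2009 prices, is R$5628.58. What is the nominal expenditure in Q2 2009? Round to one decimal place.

7058.2

Nominal = Real × (Index/100) = 5628.58 × (125.4/100)
        = 5628.58 × 1.254 = 7058.2393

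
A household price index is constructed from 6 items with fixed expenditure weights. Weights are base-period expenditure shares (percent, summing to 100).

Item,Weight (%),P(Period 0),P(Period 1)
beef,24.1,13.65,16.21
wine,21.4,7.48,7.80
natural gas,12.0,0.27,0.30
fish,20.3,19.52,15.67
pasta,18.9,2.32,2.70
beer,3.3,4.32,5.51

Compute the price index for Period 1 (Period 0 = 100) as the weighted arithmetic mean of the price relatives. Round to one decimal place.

106.8

beef: 24.1 × (16.21/13.65) = 24.1 × 1.187546 = 28.6199
wine: 21.4 × (7.80/7.48) = 21.4 × 1.042781 = 22.3155
natural gas: 12.0 × (0.30/0.27) = 12.0 × 1.111111 = 13.3333
fish: 20.3 × (15.67/19.52) = 20.3 × 0.802766 = 16.2962
pasta: 18.9 × (2.70/2.32) = 18.9 × 1.163793 = 21.9957
beer: 3.3 × (5.51/4.32) = 3.3 × 1.275463 = 4.2090
Index = Σ wᵢ·(p₁ᵢ/p₀ᵢ) = 28.6199 + 22.3155 + 13.3333 + 16.2962 + 21.9957 + 4.2090 = 106.7696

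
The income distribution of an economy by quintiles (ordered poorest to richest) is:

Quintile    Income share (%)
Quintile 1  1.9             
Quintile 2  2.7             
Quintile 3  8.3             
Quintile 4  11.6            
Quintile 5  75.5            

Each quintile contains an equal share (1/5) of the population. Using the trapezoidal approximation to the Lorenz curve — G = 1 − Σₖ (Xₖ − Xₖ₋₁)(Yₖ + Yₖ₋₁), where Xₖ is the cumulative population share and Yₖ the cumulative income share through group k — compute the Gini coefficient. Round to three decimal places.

0.624

Cumulative income shares Yₖ: 0.0190, 0.0460, 0.1290, 0.2450, 1.0000
Σ (Xₖ−Xₖ₋₁)(Yₖ+Yₖ₋₁) = (1/5)(0.0190+0.0000) + (1/5)(0.0460+0.0190) + (1/5)(0.1290+0.0460) + (1/5)(0.2450+0.1290) + (1/5)(1.0000+0.2450)
  = 0.0038 + 0.0130 + 0.0350 + 0.0748 + 0.2490 = 0.3756
G = 1 − 0.3756 = 0.6244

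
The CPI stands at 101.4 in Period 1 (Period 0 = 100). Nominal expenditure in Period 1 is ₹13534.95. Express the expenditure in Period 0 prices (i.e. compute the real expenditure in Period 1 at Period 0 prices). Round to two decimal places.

Real = Nominal ÷ (Index/100) = 13534.95 ÷ (101.4/100)
     = 13534.95 ÷ 1.014 = 13348.0769

13348.08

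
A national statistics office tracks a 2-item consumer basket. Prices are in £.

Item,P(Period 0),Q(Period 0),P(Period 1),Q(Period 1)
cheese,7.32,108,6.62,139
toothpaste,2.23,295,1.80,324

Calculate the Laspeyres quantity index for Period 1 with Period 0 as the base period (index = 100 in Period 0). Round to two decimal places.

Laspeyres quantity index uses base-period prices as weights.
ΣP(Period 0)·Q(Period 1) = 7.32×139 + 2.23×324 = 1017.48 + 722.52 = 1740
ΣP(Period 0)·Q(Period 0) = 7.32×108 + 2.23×295 = 790.56 + 657.85 = 1448.41
Index = 1740 / 1448.41 × 100 = 120.1317

120.13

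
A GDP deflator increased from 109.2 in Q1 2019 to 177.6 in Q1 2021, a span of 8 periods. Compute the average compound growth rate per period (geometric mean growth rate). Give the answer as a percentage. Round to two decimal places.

Growth factor = (177.6/109.2)^(1/8) = (1.626374)^(1/8) = 1.062680
Growth rate = 1.062680 − 1 = 0.062680 = 6.2680%

6.27%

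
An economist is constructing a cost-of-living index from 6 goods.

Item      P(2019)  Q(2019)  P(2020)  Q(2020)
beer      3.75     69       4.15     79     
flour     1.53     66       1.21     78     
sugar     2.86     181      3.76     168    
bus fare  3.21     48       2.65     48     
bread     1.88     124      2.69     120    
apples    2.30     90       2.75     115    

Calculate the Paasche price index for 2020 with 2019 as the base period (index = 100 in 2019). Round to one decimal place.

Paasche price index uses current-period quantities as weights.
ΣP(2020)·Q(2020) = 4.15×79 + 1.21×78 + 3.76×168 + 2.65×48 + 2.69×120 + 2.75×115 = 327.85 + 94.38 + 631.68 + 127.2 + 322.8 + 316.25 = 1820.16
ΣP(2019)·Q(2020) = 3.75×79 + 1.53×78 + 2.86×168 + 3.21×48 + 1.88×120 + 2.30×115 = 296.25 + 119.34 + 480.48 + 154.08 + 225.6 + 264.5 = 1540.25
Index = 1820.16 / 1540.25 × 100 = 118.1730

118.2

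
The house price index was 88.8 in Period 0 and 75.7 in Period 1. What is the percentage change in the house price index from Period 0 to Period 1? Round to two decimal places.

Change = (75.7 − 88.8) / 88.8 × 100
       = -13.1 / 88.8 × 100 = -14.7523%

-14.75%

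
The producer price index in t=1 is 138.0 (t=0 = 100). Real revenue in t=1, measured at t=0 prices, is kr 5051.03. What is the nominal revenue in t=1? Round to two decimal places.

Nominal = Real × (Index/100) = 5051.03 × (138.0/100)
        = 5051.03 × 1.380 = 6970.4214

6970.42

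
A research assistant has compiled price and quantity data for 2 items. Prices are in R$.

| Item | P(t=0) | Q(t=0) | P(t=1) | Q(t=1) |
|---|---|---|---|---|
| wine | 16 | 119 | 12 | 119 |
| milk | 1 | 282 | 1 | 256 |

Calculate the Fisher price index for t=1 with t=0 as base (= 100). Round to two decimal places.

Laspeyres component (base-period weights):
ΣP(t=1)Q(t=0) = 12×119 + 1×282 = 1428 + 282 = 1710
ΣP(t=0)Q(t=0) = 16×119 + 1×282 = 1904 + 282 = 2186
L = 1710 / 2186 × 100 = 78.2251
Paasche component (current-period weights):
ΣP(t=1)Q(t=1) = 12×119 + 1×256 = 1428 + 256 = 1684
ΣP(t=0)Q(t=1) = 16×119 + 1×256 = 1904 + 256 = 2160
P = 1684 / 2160 × 100 = 77.9630
Fisher = √(L × P) = √(78.2251 × 77.9630) = 78.0939

78.09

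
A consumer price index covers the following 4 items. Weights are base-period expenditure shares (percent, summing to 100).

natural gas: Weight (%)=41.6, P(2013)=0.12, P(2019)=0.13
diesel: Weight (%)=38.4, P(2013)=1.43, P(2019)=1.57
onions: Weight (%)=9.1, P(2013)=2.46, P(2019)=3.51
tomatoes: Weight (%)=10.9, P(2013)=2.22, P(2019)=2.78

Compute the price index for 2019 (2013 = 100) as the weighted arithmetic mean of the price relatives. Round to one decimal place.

natural gas: 41.6 × (0.13/0.12) = 41.6 × 1.083333 = 45.0667
diesel: 38.4 × (1.57/1.43) = 38.4 × 1.097902 = 42.1594
onions: 9.1 × (3.51/2.46) = 9.1 × 1.426829 = 12.9841
tomatoes: 10.9 × (2.78/2.22) = 10.9 × 1.252252 = 13.6495
Index = Σ wᵢ·(p₁ᵢ/p₀ᵢ) = 45.0667 + 42.1594 + 12.9841 + 13.6495 = 113.8598

113.9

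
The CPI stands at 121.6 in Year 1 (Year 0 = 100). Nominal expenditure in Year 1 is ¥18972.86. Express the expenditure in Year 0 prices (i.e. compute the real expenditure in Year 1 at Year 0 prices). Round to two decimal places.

Real = Nominal ÷ (Index/100) = 18972.86 ÷ (121.6/100)
     = 18972.86 ÷ 1.216 = 15602.6809

15602.68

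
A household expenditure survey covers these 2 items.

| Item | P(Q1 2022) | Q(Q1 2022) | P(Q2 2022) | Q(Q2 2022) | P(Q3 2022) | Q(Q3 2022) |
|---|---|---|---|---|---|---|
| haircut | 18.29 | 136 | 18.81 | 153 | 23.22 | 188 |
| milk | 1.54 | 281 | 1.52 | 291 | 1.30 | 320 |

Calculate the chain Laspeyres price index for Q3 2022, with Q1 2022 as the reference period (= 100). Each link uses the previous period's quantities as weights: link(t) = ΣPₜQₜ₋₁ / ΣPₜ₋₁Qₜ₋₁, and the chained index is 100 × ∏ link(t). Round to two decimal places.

Link Q1 2022→Q2 2022:
ΣP(Q2 2022)Q(Q1 2022) = 18.81×136 + 1.52×281 = 2558.16 + 427.12 = 2985.28
ΣP(Q1 2022)Q(Q1 2022) = 18.29×136 + 1.54×281 = 2487.44 + 432.74 = 2920.18
link = 2985.28/2920.18 = 1.022293
Link Q2 2022→Q3 2022:
ΣP(Q3 2022)Q(Q2 2022) = 23.22×153 + 1.30×291 = 3552.66 + 378.3 = 3930.96
ΣP(Q2 2022)Q(Q2 2022) = 18.81×153 + 1.52×291 = 2877.93 + 442.32 = 3320.25
link = 3930.96/3320.25 = 1.183935
Chained index = 100 × 1.022293 × 1.183935 = 121.0329

121.03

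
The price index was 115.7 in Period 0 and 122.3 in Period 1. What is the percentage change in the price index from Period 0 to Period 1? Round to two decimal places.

Change = (122.3 − 115.7) / 115.7 × 100
       = 6.6 / 115.7 × 100 = 5.7044%

5.70%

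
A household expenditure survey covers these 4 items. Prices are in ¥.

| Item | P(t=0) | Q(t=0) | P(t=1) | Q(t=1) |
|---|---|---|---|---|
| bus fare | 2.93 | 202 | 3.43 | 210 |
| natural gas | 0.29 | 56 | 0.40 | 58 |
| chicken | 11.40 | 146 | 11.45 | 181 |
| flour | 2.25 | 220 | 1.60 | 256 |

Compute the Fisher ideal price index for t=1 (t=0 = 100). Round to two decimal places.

98.78

Laspeyres component (base-period weights):
ΣP(t=1)Q(t=0) = 3.43×202 + 0.40×56 + 11.45×146 + 1.60×220 = 692.86 + 22.4 + 1671.7 + 352 = 2738.96
ΣP(t=0)Q(t=0) = 2.93×202 + 0.29×56 + 11.40×146 + 2.25×220 = 591.86 + 16.24 + 1664.4 + 495 = 2767.5
L = 2738.96 / 2767.5 × 100 = 98.9687
Paasche component (current-period weights):
ΣP(t=1)Q(t=1) = 3.43×210 + 0.40×58 + 11.45×181 + 1.60×256 = 720.3 + 23.2 + 2072.45 + 409.6 = 3225.55
ΣP(t=0)Q(t=1) = 2.93×210 + 0.29×58 + 11.40×181 + 2.25×256 = 615.3 + 16.82 + 2063.4 + 576 = 3271.52
P = 3225.55 / 3271.52 × 100 = 98.5948
Fisher = √(L × P) = √(98.9687 × 98.5948) = 98.7816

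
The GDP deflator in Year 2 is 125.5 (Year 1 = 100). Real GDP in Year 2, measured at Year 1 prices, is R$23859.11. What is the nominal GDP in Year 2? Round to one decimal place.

29943.2

Nominal = Real × (Index/100) = 23859.11 × (125.5/100)
        = 23859.11 × 1.255 = 29943.1830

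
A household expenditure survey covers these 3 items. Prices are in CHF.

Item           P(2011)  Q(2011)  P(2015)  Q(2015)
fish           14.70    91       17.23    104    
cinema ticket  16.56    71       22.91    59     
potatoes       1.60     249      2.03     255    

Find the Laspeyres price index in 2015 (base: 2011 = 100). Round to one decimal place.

Laspeyres price index uses base-period quantities as weights.
ΣP(2015)·Q(2011) = 17.23×91 + 22.91×71 + 2.03×249 = 1567.93 + 1626.61 + 505.47 = 3700.01
ΣP(2011)·Q(2011) = 14.70×91 + 16.56×71 + 1.60×249 = 1337.7 + 1175.76 + 398.4 = 2911.86
Index = 3700.01 / 2911.86 × 100 = 127.0669

127.1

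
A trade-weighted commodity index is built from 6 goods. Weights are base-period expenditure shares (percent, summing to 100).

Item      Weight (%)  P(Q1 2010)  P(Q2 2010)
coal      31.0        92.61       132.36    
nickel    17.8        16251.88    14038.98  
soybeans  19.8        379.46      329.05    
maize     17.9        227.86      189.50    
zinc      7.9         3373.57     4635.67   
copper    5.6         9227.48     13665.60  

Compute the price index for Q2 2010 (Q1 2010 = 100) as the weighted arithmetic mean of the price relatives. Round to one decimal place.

coal: 31.0 × (132.36/92.61) = 31.0 × 1.429219 = 44.3058
nickel: 17.8 × (14038.98/16251.88) = 17.8 × 0.863837 = 15.3763
soybeans: 19.8 × (329.05/379.46) = 19.8 × 0.867153 = 17.1696
maize: 17.9 × (189.50/227.86) = 17.9 × 0.831651 = 14.8866
zinc: 7.9 × (4635.67/3373.57) = 7.9 × 1.374114 = 10.8555
copper: 5.6 × (13665.60/9227.48) = 5.6 × 1.480968 = 8.2934
Index = Σ wᵢ·(p₁ᵢ/p₀ᵢ) = 44.3058 + 15.3763 + 17.1696 + 14.8866 + 10.8555 + 8.2934 = 110.8872

110.9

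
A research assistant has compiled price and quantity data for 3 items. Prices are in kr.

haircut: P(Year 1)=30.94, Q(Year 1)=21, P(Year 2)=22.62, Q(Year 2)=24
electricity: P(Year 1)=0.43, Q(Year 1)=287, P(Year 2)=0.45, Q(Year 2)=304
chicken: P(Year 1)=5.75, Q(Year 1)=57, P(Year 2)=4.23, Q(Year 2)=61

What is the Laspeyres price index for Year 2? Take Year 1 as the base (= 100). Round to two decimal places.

Laspeyres price index uses base-period quantities as weights.
ΣP(Year 2)·Q(Year 1) = 22.62×21 + 0.45×287 + 4.23×57 = 475.02 + 129.15 + 241.11 = 845.28
ΣP(Year 1)·Q(Year 1) = 30.94×21 + 0.43×287 + 5.75×57 = 649.74 + 123.41 + 327.75 = 1100.9
Index = 845.28 / 1100.9 × 100 = 76.7808

76.78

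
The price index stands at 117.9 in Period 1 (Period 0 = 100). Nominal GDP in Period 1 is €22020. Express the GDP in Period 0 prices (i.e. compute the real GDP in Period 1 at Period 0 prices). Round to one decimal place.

18676.8

Real = Nominal ÷ (Index/100) = 22020 ÷ (117.9/100)
     = 22020 ÷ 1.179 = 18676.8448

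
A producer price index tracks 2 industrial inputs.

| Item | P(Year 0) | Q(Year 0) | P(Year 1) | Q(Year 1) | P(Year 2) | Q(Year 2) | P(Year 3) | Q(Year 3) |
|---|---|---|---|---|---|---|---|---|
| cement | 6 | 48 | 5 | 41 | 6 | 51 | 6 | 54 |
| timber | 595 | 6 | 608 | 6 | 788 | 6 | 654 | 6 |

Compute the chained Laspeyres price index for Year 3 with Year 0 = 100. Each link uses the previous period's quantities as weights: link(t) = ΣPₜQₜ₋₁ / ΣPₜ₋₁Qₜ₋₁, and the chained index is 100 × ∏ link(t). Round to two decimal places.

Link Year 0→Year 1:
ΣP(Year 1)Q(Year 0) = 5×48 + 608×6 = 240 + 3648 = 3888
ΣP(Year 0)Q(Year 0) = 6×48 + 595×6 = 288 + 3570 = 3858
link = 3888/3858 = 1.007776
Link Year 1→Year 2:
ΣP(Year 2)Q(Year 1) = 6×41 + 788×6 = 246 + 4728 = 4974
ΣP(Year 1)Q(Year 1) = 5×41 + 608×6 = 205 + 3648 = 3853
link = 4974/3853 = 1.290942
Link Year 2→Year 3:
ΣP(Year 3)Q(Year 2) = 6×51 + 654×6 = 306 + 3924 = 4230
ΣP(Year 2)Q(Year 2) = 6×51 + 788×6 = 306 + 4728 = 5034
link = 4230/5034 = 0.840286
Chained index = 100 × 1.007776 × 1.290942 × 0.840286 = 109.3196

109.32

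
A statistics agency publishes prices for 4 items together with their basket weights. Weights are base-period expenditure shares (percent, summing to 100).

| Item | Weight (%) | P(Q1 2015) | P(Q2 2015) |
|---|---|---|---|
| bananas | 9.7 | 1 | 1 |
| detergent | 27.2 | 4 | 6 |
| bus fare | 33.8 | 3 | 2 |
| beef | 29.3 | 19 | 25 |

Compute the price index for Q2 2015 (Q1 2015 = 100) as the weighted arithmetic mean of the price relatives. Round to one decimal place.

111.6

bananas: 9.7 × (1/1) = 9.7 × 1.000000 = 9.7000
detergent: 27.2 × (6/4) = 27.2 × 1.500000 = 40.8000
bus fare: 33.8 × (2/3) = 33.8 × 0.666667 = 22.5333
beef: 29.3 × (25/19) = 29.3 × 1.315789 = 38.5526
Index = Σ wᵢ·(p₁ᵢ/p₀ᵢ) = 9.7000 + 40.8000 + 22.5333 + 38.5526 = 111.5860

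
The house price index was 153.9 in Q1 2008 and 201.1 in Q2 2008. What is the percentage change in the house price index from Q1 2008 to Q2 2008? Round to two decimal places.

30.67%

Change = (201.1 − 153.9) / 153.9 × 100
       = 47.2 / 153.9 × 100 = 30.6693%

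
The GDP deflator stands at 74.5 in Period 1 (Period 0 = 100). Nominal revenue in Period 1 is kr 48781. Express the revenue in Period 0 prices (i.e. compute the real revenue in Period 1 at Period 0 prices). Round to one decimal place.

Real = Nominal ÷ (Index/100) = 48781 ÷ (74.5/100)
     = 48781 ÷ 0.745 = 65477.8523

65477.9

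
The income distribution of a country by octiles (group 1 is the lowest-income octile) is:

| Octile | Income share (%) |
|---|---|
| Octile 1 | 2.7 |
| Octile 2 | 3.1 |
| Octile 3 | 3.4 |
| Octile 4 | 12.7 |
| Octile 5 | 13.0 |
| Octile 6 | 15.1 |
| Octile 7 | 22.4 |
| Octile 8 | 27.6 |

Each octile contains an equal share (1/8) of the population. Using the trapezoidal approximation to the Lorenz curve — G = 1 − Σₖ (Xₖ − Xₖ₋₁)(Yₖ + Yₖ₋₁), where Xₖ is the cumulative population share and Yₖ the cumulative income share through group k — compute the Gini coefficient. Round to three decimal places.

Cumulative income shares Yₖ: 0.0270, 0.0580, 0.0920, 0.2190, 0.3490, 0.5000, 0.7240, 1.0000
Σ (Xₖ−Xₖ₋₁)(Yₖ+Yₖ₋₁) = (1/8)(0.0270+0.0000) + (1/8)(0.0580+0.0270) + (1/8)(0.0920+0.0580) + (1/8)(0.2190+0.0920) + (1/8)(0.3490+0.2190) + (1/8)(0.5000+0.3490) + (1/8)(0.7240+0.5000) + (1/8)(1.0000+0.7240)
  = 0.0034 + 0.0106 + 0.0187 + 0.0389 + 0.0710 + 0.1061 + 0.1530 + 0.2155 = 0.6172
G = 1 − 0.6172 = 0.3828

0.383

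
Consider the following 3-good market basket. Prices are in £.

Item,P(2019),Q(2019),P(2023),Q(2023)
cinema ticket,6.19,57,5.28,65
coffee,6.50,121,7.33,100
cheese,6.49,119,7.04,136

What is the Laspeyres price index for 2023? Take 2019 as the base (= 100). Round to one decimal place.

Laspeyres price index uses base-period quantities as weights.
ΣP(2023)·Q(2019) = 5.28×57 + 7.33×121 + 7.04×119 = 300.96 + 886.93 + 837.76 = 2025.65
ΣP(2019)·Q(2019) = 6.19×57 + 6.50×121 + 6.49×119 = 352.83 + 786.5 + 772.31 = 1911.64
Index = 2025.65 / 1911.64 × 100 = 105.9640

106.0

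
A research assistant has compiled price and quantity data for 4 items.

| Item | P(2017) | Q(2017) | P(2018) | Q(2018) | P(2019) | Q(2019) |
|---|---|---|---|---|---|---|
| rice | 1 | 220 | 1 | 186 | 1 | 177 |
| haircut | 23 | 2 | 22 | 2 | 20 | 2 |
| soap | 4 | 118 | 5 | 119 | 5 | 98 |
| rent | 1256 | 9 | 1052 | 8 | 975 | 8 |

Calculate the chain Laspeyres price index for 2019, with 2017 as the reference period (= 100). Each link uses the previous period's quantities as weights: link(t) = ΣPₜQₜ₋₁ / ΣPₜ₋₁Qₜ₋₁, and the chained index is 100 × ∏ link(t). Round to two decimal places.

79.97

Link 2017→2018:
ΣP(2018)Q(2017) = 1×220 + 22×2 + 5×118 + 1052×9 = 220 + 44 + 590 + 9468 = 10322
ΣP(2017)Q(2017) = 1×220 + 23×2 + 4×118 + 1256×9 = 220 + 46 + 472 + 11304 = 12042
link = 10322/12042 = 0.857167
Link 2018→2019:
ΣP(2019)Q(2018) = 1×186 + 20×2 + 5×119 + 975×8 = 186 + 40 + 595 + 7800 = 8621
ΣP(2018)Q(2018) = 1×186 + 22×2 + 5×119 + 1052×8 = 186 + 44 + 595 + 8416 = 9241
link = 8621/9241 = 0.932908
Chained index = 100 × 0.857167 × 0.932908 = 79.9657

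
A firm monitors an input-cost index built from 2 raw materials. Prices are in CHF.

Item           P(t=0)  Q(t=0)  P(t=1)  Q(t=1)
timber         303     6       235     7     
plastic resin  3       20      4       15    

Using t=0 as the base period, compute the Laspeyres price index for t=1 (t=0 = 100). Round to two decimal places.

Laspeyres price index uses base-period quantities as weights.
ΣP(t=1)·Q(t=0) = 235×6 + 4×20 = 1410 + 80 = 1490
ΣP(t=0)·Q(t=0) = 303×6 + 3×20 = 1818 + 60 = 1878
Index = 1490 / 1878 × 100 = 79.3397

79.34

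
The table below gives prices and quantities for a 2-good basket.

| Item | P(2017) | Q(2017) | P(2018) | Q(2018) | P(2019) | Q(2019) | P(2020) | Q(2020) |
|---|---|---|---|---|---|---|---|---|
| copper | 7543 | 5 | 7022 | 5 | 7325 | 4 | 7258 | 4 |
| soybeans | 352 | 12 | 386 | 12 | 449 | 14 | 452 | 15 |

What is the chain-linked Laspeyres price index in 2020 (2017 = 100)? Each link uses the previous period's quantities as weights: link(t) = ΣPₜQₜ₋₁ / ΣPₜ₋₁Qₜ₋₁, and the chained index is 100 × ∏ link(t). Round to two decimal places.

Link 2017→2018:
ΣP(2018)Q(2017) = 7022×5 + 386×12 = 35110 + 4632 = 39742
ΣP(2017)Q(2017) = 7543×5 + 352×12 = 37715 + 4224 = 41939
link = 39742/41939 = 0.947614
Link 2018→2019:
ΣP(2019)Q(2018) = 7325×5 + 449×12 = 36625 + 5388 = 42013
ΣP(2018)Q(2018) = 7022×5 + 386×12 = 35110 + 4632 = 39742
link = 42013/39742 = 1.057144
Link 2019→2020:
ΣP(2020)Q(2019) = 7258×4 + 452×14 = 29032 + 6328 = 35360
ΣP(2019)Q(2019) = 7325×4 + 449×14 = 29300 + 6286 = 35586
link = 35360/35586 = 0.993649
Chained index = 100 × 0.947614 × 1.057144 × 0.993649 = 99.5402

99.54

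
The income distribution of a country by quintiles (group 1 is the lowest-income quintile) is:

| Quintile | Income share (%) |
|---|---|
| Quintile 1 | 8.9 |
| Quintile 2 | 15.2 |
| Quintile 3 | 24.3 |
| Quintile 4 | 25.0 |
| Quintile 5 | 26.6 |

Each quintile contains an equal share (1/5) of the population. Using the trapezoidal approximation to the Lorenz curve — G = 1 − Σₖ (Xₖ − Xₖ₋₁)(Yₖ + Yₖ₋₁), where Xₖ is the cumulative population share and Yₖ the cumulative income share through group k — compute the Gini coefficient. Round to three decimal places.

0.181

Cumulative income shares Yₖ: 0.0890, 0.2410, 0.4840, 0.7340, 1.0000
Σ (Xₖ−Xₖ₋₁)(Yₖ+Yₖ₋₁) = (1/5)(0.0890+0.0000) + (1/5)(0.2410+0.0890) + (1/5)(0.4840+0.2410) + (1/5)(0.7340+0.4840) + (1/5)(1.0000+0.7340)
  = 0.0178 + 0.0660 + 0.1450 + 0.2436 + 0.3468 = 0.8192
G = 1 − 0.8192 = 0.1808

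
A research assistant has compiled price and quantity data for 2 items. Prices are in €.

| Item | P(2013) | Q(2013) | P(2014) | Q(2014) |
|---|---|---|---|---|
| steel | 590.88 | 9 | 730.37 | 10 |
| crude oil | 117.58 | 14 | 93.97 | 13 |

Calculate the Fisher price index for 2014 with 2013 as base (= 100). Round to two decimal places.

113.95

Laspeyres component (base-period weights):
ΣP(2014)Q(2013) = 730.37×9 + 93.97×14 = 6573.33 + 1315.58 = 7888.91
ΣP(2013)Q(2013) = 590.88×9 + 117.58×14 = 5317.92 + 1646.12 = 6964.04
L = 7888.91 / 6964.04 × 100 = 113.2807
Paasche component (current-period weights):
ΣP(2014)Q(2014) = 730.37×10 + 93.97×13 = 7303.7 + 1221.61 = 8525.31
ΣP(2013)Q(2014) = 590.88×10 + 117.58×13 = 5908.8 + 1528.54 = 7437.34
P = 8525.31 / 7437.34 × 100 = 114.6285
Fisher = √(L × P) = √(113.2807 × 114.6285) = 113.9526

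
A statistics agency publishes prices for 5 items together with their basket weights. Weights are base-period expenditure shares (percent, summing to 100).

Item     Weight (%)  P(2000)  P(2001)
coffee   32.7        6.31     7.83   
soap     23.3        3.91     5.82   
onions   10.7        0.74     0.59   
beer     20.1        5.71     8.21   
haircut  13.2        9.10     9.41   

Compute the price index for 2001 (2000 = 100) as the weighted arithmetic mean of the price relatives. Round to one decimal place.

coffee: 32.7 × (7.83/6.31) = 32.7 × 1.240887 = 40.5770
soap: 23.3 × (5.82/3.91) = 23.3 × 1.488491 = 34.6818
onions: 10.7 × (0.59/0.74) = 10.7 × 0.797297 = 8.5311
beer: 20.1 × (8.21/5.71) = 20.1 × 1.437828 = 28.9004
haircut: 13.2 × (9.41/9.10) = 13.2 × 1.034066 = 13.6497
Index = Σ wᵢ·(p₁ᵢ/p₀ᵢ) = 40.5770 + 34.6818 + 8.5311 + 28.9004 + 13.6497 = 126.3400

126.3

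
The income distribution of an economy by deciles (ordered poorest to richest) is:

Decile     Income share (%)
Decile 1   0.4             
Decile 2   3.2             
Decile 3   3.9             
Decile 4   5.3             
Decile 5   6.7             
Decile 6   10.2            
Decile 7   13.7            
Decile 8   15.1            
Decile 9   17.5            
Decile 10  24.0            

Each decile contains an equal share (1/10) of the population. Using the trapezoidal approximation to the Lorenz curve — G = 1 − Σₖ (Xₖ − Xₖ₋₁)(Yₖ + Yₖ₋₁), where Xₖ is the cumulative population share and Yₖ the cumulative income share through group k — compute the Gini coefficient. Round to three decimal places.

Cumulative income shares Yₖ: 0.0040, 0.0360, 0.0750, 0.1280, 0.1950, 0.2970, 0.4340, 0.5850, 0.7600, 1.0000
Σ (Xₖ−Xₖ₋₁)(Yₖ+Yₖ₋₁) = (1/10)(0.0040+0.0000) + (1/10)(0.0360+0.0040) + (1/10)(0.0750+0.0360) + (1/10)(0.1280+0.0750) + (1/10)(0.1950+0.1280) + (1/10)(0.2970+0.1950) + (1/10)(0.4340+0.2970) + (1/10)(0.5850+0.4340) + (1/10)(0.7600+0.5850) + (1/10)(1.0000+0.7600)
  = 0.0004 + 0.0040 + 0.0111 + 0.0203 + 0.0323 + 0.0492 + 0.0731 + 0.1019 + 0.1345 + 0.1760 = 0.6028
G = 1 − 0.6028 = 0.3972

0.397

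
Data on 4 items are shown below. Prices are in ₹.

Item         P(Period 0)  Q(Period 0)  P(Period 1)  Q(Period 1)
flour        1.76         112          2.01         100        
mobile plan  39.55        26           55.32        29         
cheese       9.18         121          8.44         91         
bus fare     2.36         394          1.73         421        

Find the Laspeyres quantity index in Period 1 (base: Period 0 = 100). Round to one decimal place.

96.5

Laspeyres quantity index uses base-period prices as weights.
ΣP(Period 0)·Q(Period 1) = 1.76×100 + 39.55×29 + 9.18×91 + 2.36×421 = 176 + 1146.95 + 835.38 + 993.56 = 3151.89
ΣP(Period 0)·Q(Period 0) = 1.76×112 + 39.55×26 + 9.18×121 + 2.36×394 = 197.12 + 1028.3 + 1110.78 + 929.84 = 3266.04
Index = 3151.89 / 3266.04 × 100 = 96.5049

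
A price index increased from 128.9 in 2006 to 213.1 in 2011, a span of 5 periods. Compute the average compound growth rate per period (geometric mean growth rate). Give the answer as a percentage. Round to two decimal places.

Growth factor = (213.1/128.9)^(1/5) = (1.653220)^(1/5) = 1.105773
Growth rate = 1.105773 − 1 = 0.105773 = 10.5773%

10.58%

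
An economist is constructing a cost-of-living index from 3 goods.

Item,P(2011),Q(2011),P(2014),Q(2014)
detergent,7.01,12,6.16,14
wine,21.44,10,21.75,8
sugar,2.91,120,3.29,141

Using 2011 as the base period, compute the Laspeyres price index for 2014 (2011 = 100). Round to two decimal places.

Laspeyres price index uses base-period quantities as weights.
ΣP(2014)·Q(2011) = 6.16×12 + 21.75×10 + 3.29×120 = 73.92 + 217.5 + 394.8 = 686.22
ΣP(2011)·Q(2011) = 7.01×12 + 21.44×10 + 2.91×120 = 84.12 + 214.4 + 349.2 = 647.72
Index = 686.22 / 647.72 × 100 = 105.9439

105.94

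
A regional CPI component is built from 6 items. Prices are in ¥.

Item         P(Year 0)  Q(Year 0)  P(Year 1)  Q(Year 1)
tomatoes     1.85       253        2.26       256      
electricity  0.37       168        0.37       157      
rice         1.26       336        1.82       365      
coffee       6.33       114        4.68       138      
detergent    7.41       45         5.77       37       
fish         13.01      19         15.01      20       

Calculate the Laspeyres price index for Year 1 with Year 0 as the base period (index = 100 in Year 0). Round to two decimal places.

Laspeyres price index uses base-period quantities as weights.
ΣP(Year 1)·Q(Year 0) = 2.26×253 + 0.37×168 + 1.82×336 + 4.68×114 + 5.77×45 + 15.01×19 = 571.78 + 62.16 + 611.52 + 533.52 + 259.65 + 285.19 = 2323.82
ΣP(Year 0)·Q(Year 0) = 1.85×253 + 0.37×168 + 1.26×336 + 6.33×114 + 7.41×45 + 13.01×19 = 468.05 + 62.16 + 423.36 + 721.62 + 333.45 + 247.19 = 2255.83
Index = 2323.82 / 2255.83 × 100 = 103.0140

103.01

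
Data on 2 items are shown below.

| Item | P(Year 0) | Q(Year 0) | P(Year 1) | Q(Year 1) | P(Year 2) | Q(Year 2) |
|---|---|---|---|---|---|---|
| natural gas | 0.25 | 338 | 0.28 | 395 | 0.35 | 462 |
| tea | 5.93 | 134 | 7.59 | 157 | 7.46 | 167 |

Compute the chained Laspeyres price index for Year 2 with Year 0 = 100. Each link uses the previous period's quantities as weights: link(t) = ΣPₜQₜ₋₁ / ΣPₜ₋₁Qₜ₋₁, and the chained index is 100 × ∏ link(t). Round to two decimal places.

127.16

Link Year 0→Year 1:
ΣP(Year 1)Q(Year 0) = 0.28×338 + 7.59×134 = 94.64 + 1017.06 = 1111.7
ΣP(Year 0)Q(Year 0) = 0.25×338 + 5.93×134 = 84.5 + 794.62 = 879.12
link = 1111.7/879.12 = 1.264560
Link Year 1→Year 2:
ΣP(Year 2)Q(Year 1) = 0.35×395 + 7.46×157 = 138.25 + 1171.22 = 1309.47
ΣP(Year 1)Q(Year 1) = 0.28×395 + 7.59×157 = 110.6 + 1191.63 = 1302.23
link = 1309.47/1302.23 = 1.005560
Chained index = 100 × 1.264560 × 1.005560 = 127.1591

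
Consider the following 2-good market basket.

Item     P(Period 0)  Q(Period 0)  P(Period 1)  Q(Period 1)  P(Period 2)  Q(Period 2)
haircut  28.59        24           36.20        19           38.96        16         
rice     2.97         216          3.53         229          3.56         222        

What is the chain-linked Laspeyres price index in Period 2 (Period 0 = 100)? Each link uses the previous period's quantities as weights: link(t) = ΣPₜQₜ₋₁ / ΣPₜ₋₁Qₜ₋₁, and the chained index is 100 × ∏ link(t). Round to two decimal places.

Link Period 0→Period 1:
ΣP(Period 1)Q(Period 0) = 36.20×24 + 3.53×216 = 868.8 + 762.48 = 1631.28
ΣP(Period 0)Q(Period 0) = 28.59×24 + 2.97×216 = 686.16 + 641.52 = 1327.68
link = 1631.28/1327.68 = 1.228670
Link Period 1→Period 2:
ΣP(Period 2)Q(Period 1) = 38.96×19 + 3.56×229 = 740.24 + 815.24 = 1555.48
ΣP(Period 1)Q(Period 1) = 36.20×19 + 3.53×229 = 687.8 + 808.37 = 1496.17
link = 1555.48/1496.17 = 1.039641
Chained index = 100 × 1.228670 × 1.039641 = 127.7376

127.74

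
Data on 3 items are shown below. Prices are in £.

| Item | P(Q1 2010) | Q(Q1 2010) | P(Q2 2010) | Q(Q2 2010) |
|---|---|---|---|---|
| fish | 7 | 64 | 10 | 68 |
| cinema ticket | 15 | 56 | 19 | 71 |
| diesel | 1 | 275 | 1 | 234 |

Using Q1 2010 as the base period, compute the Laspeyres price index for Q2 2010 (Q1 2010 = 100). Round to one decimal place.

Laspeyres price index uses base-period quantities as weights.
ΣP(Q2 2010)·Q(Q1 2010) = 10×64 + 19×56 + 1×275 = 640 + 1064 + 275 = 1979
ΣP(Q1 2010)·Q(Q1 2010) = 7×64 + 15×56 + 1×275 = 448 + 840 + 275 = 1563
Index = 1979 / 1563 × 100 = 126.6155

126.6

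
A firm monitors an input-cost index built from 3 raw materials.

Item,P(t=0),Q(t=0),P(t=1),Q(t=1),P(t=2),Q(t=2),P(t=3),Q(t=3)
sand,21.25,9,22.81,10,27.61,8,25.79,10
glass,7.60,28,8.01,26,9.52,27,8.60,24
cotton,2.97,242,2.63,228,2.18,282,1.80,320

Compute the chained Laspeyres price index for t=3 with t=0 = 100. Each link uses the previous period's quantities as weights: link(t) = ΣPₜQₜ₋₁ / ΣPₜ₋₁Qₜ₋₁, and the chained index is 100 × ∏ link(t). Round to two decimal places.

80.99

Link t=0→t=1:
ΣP(t=1)Q(t=0) = 22.81×9 + 8.01×28 + 2.63×242 = 205.29 + 224.28 + 636.46 = 1066.03
ΣP(t=0)Q(t=0) = 21.25×9 + 7.60×28 + 2.97×242 = 191.25 + 212.8 + 718.74 = 1122.79
link = 1066.03/1122.79 = 0.949447
Link t=1→t=2:
ΣP(t=2)Q(t=1) = 27.61×10 + 9.52×26 + 2.18×228 = 276.1 + 247.52 + 497.04 = 1020.66
ΣP(t=1)Q(t=1) = 22.81×10 + 8.01×26 + 2.63×228 = 228.1 + 208.26 + 599.64 = 1036
link = 1020.66/1036 = 0.985193
Link t=2→t=3:
ΣP(t=3)Q(t=2) = 25.79×8 + 8.60×27 + 1.80×282 = 206.32 + 232.2 + 507.6 = 946.12
ΣP(t=2)Q(t=2) = 27.61×8 + 9.52×27 + 2.18×282 = 220.88 + 257.04 + 614.76 = 1092.68
link = 946.12/1092.68 = 0.865871
Chained index = 100 × 0.949447 × 0.985193 × 0.865871 = 80.9926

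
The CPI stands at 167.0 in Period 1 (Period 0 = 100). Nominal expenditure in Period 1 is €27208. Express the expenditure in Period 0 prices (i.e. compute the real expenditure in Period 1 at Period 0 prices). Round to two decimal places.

16292.22

Real = Nominal ÷ (Index/100) = 27208 ÷ (167.0/100)
     = 27208 ÷ 1.670 = 16292.2156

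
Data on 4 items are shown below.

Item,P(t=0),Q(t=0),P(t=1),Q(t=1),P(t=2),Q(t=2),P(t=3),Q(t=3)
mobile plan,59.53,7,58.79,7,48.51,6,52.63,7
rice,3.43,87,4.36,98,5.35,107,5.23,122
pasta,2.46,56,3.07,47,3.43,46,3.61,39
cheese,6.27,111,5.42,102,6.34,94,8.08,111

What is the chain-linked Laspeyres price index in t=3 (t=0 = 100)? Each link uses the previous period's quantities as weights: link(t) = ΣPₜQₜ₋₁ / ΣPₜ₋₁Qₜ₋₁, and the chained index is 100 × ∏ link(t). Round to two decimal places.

122.42

Link t=0→t=1:
ΣP(t=1)Q(t=0) = 58.79×7 + 4.36×87 + 3.07×56 + 5.42×111 = 411.53 + 379.32 + 171.92 + 601.62 = 1564.39
ΣP(t=0)Q(t=0) = 59.53×7 + 3.43×87 + 2.46×56 + 6.27×111 = 416.71 + 298.41 + 137.76 + 695.97 = 1548.85
link = 1564.39/1548.85 = 1.010033
Link t=1→t=2:
ΣP(t=2)Q(t=1) = 48.51×7 + 5.35×98 + 3.43×47 + 6.34×102 = 339.57 + 524.3 + 161.21 + 646.68 = 1671.76
ΣP(t=1)Q(t=1) = 58.79×7 + 4.36×98 + 3.07×47 + 5.42×102 = 411.53 + 427.28 + 144.29 + 552.84 = 1535.94
link = 1671.76/1535.94 = 1.088428
Link t=2→t=3:
ΣP(t=3)Q(t=2) = 52.63×6 + 5.23×107 + 3.61×46 + 8.08×94 = 315.78 + 559.61 + 166.06 + 759.52 = 1800.97
ΣP(t=2)Q(t=2) = 48.51×6 + 5.35×107 + 3.43×46 + 6.34×94 = 291.06 + 572.45 + 157.78 + 595.96 = 1617.25
link = 1800.97/1617.25 = 1.113600
Chained index = 100 × 1.010033 × 1.088428 × 1.113600 = 122.4235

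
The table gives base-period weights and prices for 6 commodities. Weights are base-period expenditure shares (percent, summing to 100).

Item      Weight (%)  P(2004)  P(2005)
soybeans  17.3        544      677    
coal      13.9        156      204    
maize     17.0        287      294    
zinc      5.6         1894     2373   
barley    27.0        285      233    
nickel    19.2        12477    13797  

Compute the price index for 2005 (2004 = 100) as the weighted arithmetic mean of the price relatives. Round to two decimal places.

soybeans: 17.3 × (677/544) = 17.3 × 1.244485 = 21.5296
coal: 13.9 × (204/156) = 13.9 × 1.307692 = 18.1769
maize: 17.0 × (294/287) = 17.0 × 1.024390 = 17.4146
zinc: 5.6 × (2373/1894) = 5.6 × 1.252904 = 7.0163
barley: 27.0 × (233/285) = 27.0 × 0.817544 = 22.0737
nickel: 19.2 × (13797/12477) = 19.2 × 1.105795 = 21.2313
Index = Σ wᵢ·(p₁ᵢ/p₀ᵢ) = 21.5296 + 18.1769 + 17.4146 + 7.0163 + 22.0737 + 21.2313 = 107.4424

107.44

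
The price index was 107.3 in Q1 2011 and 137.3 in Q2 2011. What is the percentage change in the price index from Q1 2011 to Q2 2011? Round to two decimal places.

Change = (137.3 − 107.3) / 107.3 × 100
       = 30.0 / 107.3 × 100 = 27.9590%

27.96%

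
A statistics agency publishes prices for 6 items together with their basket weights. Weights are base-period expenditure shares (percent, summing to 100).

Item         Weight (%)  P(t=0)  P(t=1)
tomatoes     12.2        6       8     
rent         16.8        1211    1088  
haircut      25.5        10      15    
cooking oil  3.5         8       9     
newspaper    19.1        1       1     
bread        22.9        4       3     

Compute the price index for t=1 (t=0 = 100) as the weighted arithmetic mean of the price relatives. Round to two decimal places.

109.82

tomatoes: 12.2 × (8/6) = 12.2 × 1.333333 = 16.2667
rent: 16.8 × (1088/1211) = 16.8 × 0.898431 = 15.0936
haircut: 25.5 × (15/10) = 25.5 × 1.500000 = 38.2500
cooking oil: 3.5 × (9/8) = 3.5 × 1.125000 = 3.9375
newspaper: 19.1 × (1/1) = 19.1 × 1.000000 = 19.1000
bread: 22.9 × (3/4) = 22.9 × 0.750000 = 17.1750
Index = Σ wᵢ·(p₁ᵢ/p₀ᵢ) = 16.2667 + 15.0936 + 38.2500 + 3.9375 + 19.1000 + 17.1750 = 109.8228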